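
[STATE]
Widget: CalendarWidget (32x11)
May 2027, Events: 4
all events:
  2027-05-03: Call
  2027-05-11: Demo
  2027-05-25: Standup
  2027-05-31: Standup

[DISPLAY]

            May 2027            
Mo Tu We Th Fr Sa Su            
                1  2            
 3*  4  5  6  7  8  9           
10 11* 12 13 14 15 16           
17 18 19 20 21 22 23            
24 25* 26 27 28 29 30           
31*                             
                                
                                
                                


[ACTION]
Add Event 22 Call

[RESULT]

            May 2027            
Mo Tu We Th Fr Sa Su            
                1  2            
 3*  4  5  6  7  8  9           
10 11* 12 13 14 15 16           
17 18 19 20 21 22* 23           
24 25* 26 27 28 29 30           
31*                             
                                
                                
                                


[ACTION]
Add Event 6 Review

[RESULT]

            May 2027            
Mo Tu We Th Fr Sa Su            
                1  2            
 3*  4  5  6*  7  8  9          
10 11* 12 13 14 15 16           
17 18 19 20 21 22* 23           
24 25* 26 27 28 29 30           
31*                             
                                
                                
                                


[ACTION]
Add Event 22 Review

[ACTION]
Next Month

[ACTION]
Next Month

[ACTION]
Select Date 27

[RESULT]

           July 2027            
Mo Tu We Th Fr Sa Su            
          1  2  3  4            
 5  6  7  8  9 10 11            
12 13 14 15 16 17 18            
19 20 21 22 23 24 25            
26 [27] 28 29 30 31             
                                
                                
                                
                                


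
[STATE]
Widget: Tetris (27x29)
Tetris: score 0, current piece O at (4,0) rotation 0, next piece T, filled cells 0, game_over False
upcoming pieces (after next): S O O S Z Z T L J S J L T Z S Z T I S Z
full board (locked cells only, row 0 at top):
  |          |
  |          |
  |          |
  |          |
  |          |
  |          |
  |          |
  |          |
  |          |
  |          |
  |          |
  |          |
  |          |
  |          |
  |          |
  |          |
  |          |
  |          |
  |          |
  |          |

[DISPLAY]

    ▓▓    │Next:           
    ▓▓    │ ▒              
          │▒▒▒             
          │                
          │                
          │                
          │Score:          
          │0               
          │                
          │                
          │                
          │                
          │                
          │                
          │                
          │                
          │                
          │                
          │                
          │                
          │                
          │                
          │                
          │                
          │                
          │                
          │                
          │                
          │                


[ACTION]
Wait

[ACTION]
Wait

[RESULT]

          │Next:           
          │ ▒              
    ▓▓    │▒▒▒             
    ▓▓    │                
          │                
          │                
          │Score:          
          │0               
          │                
          │                
          │                
          │                
          │                
          │                
          │                
          │                
          │                
          │                
          │                
          │                
          │                
          │                
          │                
          │                
          │                
          │                
          │                
          │                
          │                


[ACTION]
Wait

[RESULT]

          │Next:           
          │ ▒              
          │▒▒▒             
    ▓▓    │                
    ▓▓    │                
          │                
          │Score:          
          │0               
          │                
          │                
          │                
          │                
          │                
          │                
          │                
          │                
          │                
          │                
          │                
          │                
          │                
          │                
          │                
          │                
          │                
          │                
          │                
          │                
          │                


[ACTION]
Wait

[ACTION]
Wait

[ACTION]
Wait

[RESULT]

          │Next:           
          │ ▒              
          │▒▒▒             
          │                
          │                
          │                
    ▓▓    │Score:          
    ▓▓    │0               
          │                
          │                
          │                
          │                
          │                
          │                
          │                
          │                
          │                
          │                
          │                
          │                
          │                
          │                
          │                
          │                
          │                
          │                
          │                
          │                
          │                


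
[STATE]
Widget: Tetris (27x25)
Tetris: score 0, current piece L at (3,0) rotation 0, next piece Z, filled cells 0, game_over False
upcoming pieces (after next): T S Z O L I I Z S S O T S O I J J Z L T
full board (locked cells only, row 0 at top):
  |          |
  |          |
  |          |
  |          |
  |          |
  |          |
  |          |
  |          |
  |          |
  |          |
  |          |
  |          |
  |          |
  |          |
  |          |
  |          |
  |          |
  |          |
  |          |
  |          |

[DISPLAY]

     ▒    │Next:           
   ▒▒▒    │▓▓              
          │ ▓▓             
          │                
          │                
          │                
          │Score:          
          │0               
          │                
          │                
          │                
          │                
          │                
          │                
          │                
          │                
          │                
          │                
          │                
          │                
          │                
          │                
          │                
          │                
          │                


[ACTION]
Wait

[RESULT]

          │Next:           
     ▒    │▓▓              
   ▒▒▒    │ ▓▓             
          │                
          │                
          │                
          │Score:          
          │0               
          │                
          │                
          │                
          │                
          │                
          │                
          │                
          │                
          │                
          │                
          │                
          │                
          │                
          │                
          │                
          │                
          │                


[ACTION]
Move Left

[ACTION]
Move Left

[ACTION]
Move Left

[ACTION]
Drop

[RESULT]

          │Next:           
          │▓▓              
  ▒       │ ▓▓             
▒▒▒       │                
          │                
          │                
          │Score:          
          │0               
          │                
          │                
          │                
          │                
          │                
          │                
          │                
          │                
          │                
          │                
          │                
          │                
          │                
          │                
          │                
          │                
          │                


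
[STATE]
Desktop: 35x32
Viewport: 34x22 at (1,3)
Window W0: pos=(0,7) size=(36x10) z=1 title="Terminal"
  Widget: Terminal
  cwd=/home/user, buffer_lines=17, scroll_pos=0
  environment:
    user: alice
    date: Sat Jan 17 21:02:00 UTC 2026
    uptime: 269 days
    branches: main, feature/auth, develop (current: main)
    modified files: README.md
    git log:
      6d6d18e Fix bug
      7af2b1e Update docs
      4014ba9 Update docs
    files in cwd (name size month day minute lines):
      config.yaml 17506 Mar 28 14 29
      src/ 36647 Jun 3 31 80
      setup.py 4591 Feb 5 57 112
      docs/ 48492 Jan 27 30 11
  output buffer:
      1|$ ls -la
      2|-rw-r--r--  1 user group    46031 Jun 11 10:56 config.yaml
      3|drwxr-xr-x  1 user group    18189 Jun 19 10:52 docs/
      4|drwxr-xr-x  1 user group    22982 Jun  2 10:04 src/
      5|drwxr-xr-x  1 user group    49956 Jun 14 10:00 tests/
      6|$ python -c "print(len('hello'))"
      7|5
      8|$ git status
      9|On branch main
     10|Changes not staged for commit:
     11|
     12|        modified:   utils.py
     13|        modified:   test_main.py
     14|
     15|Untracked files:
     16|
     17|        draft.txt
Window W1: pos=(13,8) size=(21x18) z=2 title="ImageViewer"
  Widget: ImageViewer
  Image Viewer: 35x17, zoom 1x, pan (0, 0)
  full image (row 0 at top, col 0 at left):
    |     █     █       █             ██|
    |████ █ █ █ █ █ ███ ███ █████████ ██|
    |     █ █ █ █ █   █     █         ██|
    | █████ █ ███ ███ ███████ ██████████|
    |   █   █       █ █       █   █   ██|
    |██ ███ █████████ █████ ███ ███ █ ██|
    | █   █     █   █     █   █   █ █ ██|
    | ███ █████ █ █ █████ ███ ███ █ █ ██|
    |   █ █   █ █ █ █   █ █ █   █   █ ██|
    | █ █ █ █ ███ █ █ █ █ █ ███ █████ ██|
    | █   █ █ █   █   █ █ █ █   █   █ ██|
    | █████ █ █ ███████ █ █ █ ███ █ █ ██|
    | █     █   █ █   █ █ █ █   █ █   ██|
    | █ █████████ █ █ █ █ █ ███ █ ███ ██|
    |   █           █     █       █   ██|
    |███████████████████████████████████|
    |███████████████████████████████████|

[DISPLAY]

                                  
                                  
                                  
                                  
━━━━━━━━━━━━━━━━━━━━━━━━━━━━━━━━━━
 Terminal   ┏━━━━━━━━━━━━━━━━━━━┓ 
────────────┃ ImageViewer       ┃─
$ ls -la    ┠───────────────────┨ 
-rw-r--r--  ┃     █     █       ┃ 
drwxr-xr-x  ┃████ █ █ █ █ █ ███ ┃ 
drwxr-xr-x  ┃     █ █ █ █ █   █ ┃ 
drwxr-xr-x  ┃ █████ █ ███ ███ ██┃ 
$ python -c ┃   █   █       █ █ ┃ 
━━━━━━━━━━━━┃██ ███ █████████ ██┃━
            ┃ █   █     █   █   ┃ 
            ┃ ███ █████ █ █ ████┃ 
            ┃   █ █   █ █ █ █   ┃ 
            ┃ █ █ █ █ ███ █ █ █ ┃ 
            ┃ █   █ █ █   █   █ ┃ 
            ┃ █████ █ █ ███████ ┃ 
            ┃ █     █   █ █   █ ┃ 
            ┃ █ █████████ █ █ █ ┃ 


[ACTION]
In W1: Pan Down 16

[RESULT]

                                  
                                  
                                  
                                  
━━━━━━━━━━━━━━━━━━━━━━━━━━━━━━━━━━
 Terminal   ┏━━━━━━━━━━━━━━━━━━━┓ 
────────────┃ ImageViewer       ┃─
$ ls -la    ┠───────────────────┨ 
-rw-r--r--  ┃███████████████████┃ 
drwxr-xr-x  ┃                   ┃ 
drwxr-xr-x  ┃                   ┃ 
drwxr-xr-x  ┃                   ┃ 
$ python -c ┃                   ┃ 
━━━━━━━━━━━━┃                   ┃━
            ┃                   ┃ 
            ┃                   ┃ 
            ┃                   ┃ 
            ┃                   ┃ 
            ┃                   ┃ 
            ┃                   ┃ 
            ┃                   ┃ 
            ┃                   ┃ 


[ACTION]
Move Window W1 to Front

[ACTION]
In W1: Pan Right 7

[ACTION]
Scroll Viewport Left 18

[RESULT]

                                  
                                  
                                  
                                  
┏━━━━━━━━━━━━━━━━━━━━━━━━━━━━━━━━━
┃ Terminal   ┏━━━━━━━━━━━━━━━━━━━┓
┠────────────┃ ImageViewer       ┃
┃$ ls -la    ┠───────────────────┨
┃-rw-r--r--  ┃███████████████████┃
┃drwxr-xr-x  ┃                   ┃
┃drwxr-xr-x  ┃                   ┃
┃drwxr-xr-x  ┃                   ┃
┃$ python -c ┃                   ┃
┗━━━━━━━━━━━━┃                   ┃
             ┃                   ┃
             ┃                   ┃
             ┃                   ┃
             ┃                   ┃
             ┃                   ┃
             ┃                   ┃
             ┃                   ┃
             ┃                   ┃


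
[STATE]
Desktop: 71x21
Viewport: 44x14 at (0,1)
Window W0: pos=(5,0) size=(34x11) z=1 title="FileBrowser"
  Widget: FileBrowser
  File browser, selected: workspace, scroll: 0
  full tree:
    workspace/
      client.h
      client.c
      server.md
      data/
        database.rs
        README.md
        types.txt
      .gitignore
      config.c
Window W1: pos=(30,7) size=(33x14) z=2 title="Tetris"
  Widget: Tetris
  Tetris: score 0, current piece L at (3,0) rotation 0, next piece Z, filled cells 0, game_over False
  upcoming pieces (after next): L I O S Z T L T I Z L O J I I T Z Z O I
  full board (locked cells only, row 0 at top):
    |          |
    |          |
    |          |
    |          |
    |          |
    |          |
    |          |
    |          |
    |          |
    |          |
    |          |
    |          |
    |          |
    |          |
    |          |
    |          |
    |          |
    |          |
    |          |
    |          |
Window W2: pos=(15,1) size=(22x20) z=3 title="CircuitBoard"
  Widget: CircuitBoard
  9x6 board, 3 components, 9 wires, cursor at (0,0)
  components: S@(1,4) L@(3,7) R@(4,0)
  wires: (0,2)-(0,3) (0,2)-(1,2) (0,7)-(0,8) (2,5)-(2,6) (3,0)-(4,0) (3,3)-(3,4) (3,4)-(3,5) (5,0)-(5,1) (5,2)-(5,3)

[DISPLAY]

     ┃ FileBrow┏━━━━━━━━━━━━━━━━━━━━┓ ┃     
     ┠─────────┃ CircuitBoard       ┃─┨     
     ┃> [-] wor┠────────────────────┨ ┃     
     ┃    clien┃   0 1 2 3 4 5 6 7 8┃ ┃     
     ┃    clien┃0  [.]      · ─ ·   ┃ ┃     
     ┃    serve┃            │       ┃ ┃     
     ┃    [+] d┃1           ·       ┃━━━━━━━
     ┃    .giti┃                    ┃s      
     ┃    confi┃2                   ┃───────
     ┗━━━━━━━━━┃                    ┃    │Ne
               ┃3   ·           · ─ ┃    │▓▓
               ┃    │               ┃    │ ▓
               ┃4   R               ┃    │  
               ┃                    ┃    │  


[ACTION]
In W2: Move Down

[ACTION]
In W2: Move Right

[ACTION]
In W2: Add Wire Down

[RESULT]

     ┃ FileBrow┏━━━━━━━━━━━━━━━━━━━━┓ ┃     
     ┠─────────┃ CircuitBoard       ┃─┨     
     ┃> [-] wor┠────────────────────┨ ┃     
     ┃    clien┃   0 1 2 3 4 5 6 7 8┃ ┃     
     ┃    clien┃0           · ─ ·   ┃ ┃     
     ┃    serve┃            │       ┃ ┃     
     ┃    [+] d┃1      [.]  ·       ┃━━━━━━━
     ┃    .giti┃        │           ┃s      
     ┃    confi┃2       ·           ┃───────
     ┗━━━━━━━━━┃                    ┃    │Ne
               ┃3   ·           · ─ ┃    │▓▓
               ┃    │               ┃    │ ▓
               ┃4   R               ┃    │  
               ┃                    ┃    │  


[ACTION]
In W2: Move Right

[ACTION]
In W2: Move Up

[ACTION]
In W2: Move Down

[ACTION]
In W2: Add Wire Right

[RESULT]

     ┃ FileBrow┏━━━━━━━━━━━━━━━━━━━━┓ ┃     
     ┠─────────┃ CircuitBoard       ┃─┨     
     ┃> [-] wor┠────────────────────┨ ┃     
     ┃    clien┃   0 1 2 3 4 5 6 7 8┃ ┃     
     ┃    clien┃0           · ─ ·   ┃ ┃     
     ┃    serve┃            │       ┃ ┃     
     ┃    [+] d┃1       ·  [.]─ ·   ┃━━━━━━━
     ┃    .giti┃        │           ┃s      
     ┃    confi┃2       ·           ┃───────
     ┗━━━━━━━━━┃                    ┃    │Ne
               ┃3   ·           · ─ ┃    │▓▓
               ┃    │               ┃    │ ▓
               ┃4   R               ┃    │  
               ┃                    ┃    │  


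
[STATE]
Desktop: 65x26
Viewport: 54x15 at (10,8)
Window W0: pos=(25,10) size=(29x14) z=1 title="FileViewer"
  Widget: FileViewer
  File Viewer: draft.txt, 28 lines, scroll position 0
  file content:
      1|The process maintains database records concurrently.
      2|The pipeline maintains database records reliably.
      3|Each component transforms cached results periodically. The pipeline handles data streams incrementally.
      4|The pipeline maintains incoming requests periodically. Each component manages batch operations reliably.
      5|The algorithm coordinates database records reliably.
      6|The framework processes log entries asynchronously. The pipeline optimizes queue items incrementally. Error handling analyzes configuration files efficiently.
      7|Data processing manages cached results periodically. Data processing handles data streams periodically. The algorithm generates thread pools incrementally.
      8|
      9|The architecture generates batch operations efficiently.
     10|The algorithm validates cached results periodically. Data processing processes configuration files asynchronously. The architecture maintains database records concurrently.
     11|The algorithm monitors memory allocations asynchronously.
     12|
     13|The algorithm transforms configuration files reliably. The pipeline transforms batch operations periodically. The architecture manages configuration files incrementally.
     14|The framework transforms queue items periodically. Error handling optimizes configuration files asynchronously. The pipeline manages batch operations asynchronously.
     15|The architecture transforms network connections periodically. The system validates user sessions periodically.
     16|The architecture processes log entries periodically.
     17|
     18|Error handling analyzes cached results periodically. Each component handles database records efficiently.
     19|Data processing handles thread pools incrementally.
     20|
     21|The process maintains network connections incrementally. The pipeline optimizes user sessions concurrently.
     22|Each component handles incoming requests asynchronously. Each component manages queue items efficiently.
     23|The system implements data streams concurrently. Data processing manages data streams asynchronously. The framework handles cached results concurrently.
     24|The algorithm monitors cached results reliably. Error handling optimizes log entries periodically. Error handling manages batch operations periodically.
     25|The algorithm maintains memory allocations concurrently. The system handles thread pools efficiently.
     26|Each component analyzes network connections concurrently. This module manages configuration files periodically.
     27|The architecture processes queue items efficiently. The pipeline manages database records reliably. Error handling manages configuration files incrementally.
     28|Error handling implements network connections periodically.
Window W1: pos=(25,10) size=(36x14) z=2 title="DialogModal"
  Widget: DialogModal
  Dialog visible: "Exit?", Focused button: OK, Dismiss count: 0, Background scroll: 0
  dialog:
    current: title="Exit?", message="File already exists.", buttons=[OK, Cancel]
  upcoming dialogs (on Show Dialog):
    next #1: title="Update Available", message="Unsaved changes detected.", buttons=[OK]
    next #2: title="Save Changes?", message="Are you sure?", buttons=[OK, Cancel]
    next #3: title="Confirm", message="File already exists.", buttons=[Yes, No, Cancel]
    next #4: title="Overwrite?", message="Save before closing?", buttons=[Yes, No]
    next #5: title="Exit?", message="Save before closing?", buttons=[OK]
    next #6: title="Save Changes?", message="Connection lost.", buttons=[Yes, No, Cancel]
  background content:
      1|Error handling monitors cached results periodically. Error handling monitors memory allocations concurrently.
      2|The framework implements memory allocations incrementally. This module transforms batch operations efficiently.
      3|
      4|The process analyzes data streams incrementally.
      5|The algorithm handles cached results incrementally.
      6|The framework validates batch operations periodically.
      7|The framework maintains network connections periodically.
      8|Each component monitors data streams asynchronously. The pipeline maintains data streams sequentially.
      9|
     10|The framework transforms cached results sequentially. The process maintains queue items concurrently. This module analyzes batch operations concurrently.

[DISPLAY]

                                                      
                                                      
               ┏━━━━━━━━━━━━━━━━━━━━━━━━━━━━━━━━━━┓   
               ┃ DialogModal                      ┃   
               ┠──────────────────────────────────┨   
               ┃Error handling monitors cached res┃   
               ┃The framework implements memory al┃   
               ┃     ┌──────────────────────┐     ┃   
               ┃The p│        Exit?         │eams ┃   
               ┃The a│ File already exists. │resul┃   
               ┃The f│    [OK]  Cancel      │ oper┃   
               ┃The f└──────────────────────┘rk co┃   
               ┃Each component monitors data strea┃   
               ┃                                  ┃   
               ┃The framework transforms cached re┃   


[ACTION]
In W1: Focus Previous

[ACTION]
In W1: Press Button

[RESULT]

                                                      
                                                      
               ┏━━━━━━━━━━━━━━━━━━━━━━━━━━━━━━━━━━┓   
               ┃ DialogModal                      ┃   
               ┠──────────────────────────────────┨   
               ┃Error handling monitors cached res┃   
               ┃The framework implements memory al┃   
               ┃                                  ┃   
               ┃The process analyzes data streams ┃   
               ┃The algorithm handles cached resul┃   
               ┃The framework validates batch oper┃   
               ┃The framework maintains network co┃   
               ┃Each component monitors data strea┃   
               ┃                                  ┃   
               ┃The framework transforms cached re┃   


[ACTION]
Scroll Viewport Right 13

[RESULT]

                                                      
                                                      
              ┏━━━━━━━━━━━━━━━━━━━━━━━━━━━━━━━━━━┓    
              ┃ DialogModal                      ┃    
              ┠──────────────────────────────────┨    
              ┃Error handling monitors cached res┃    
              ┃The framework implements memory al┃    
              ┃                                  ┃    
              ┃The process analyzes data streams ┃    
              ┃The algorithm handles cached resul┃    
              ┃The framework validates batch oper┃    
              ┃The framework maintains network co┃    
              ┃Each component monitors data strea┃    
              ┃                                  ┃    
              ┃The framework transforms cached re┃    


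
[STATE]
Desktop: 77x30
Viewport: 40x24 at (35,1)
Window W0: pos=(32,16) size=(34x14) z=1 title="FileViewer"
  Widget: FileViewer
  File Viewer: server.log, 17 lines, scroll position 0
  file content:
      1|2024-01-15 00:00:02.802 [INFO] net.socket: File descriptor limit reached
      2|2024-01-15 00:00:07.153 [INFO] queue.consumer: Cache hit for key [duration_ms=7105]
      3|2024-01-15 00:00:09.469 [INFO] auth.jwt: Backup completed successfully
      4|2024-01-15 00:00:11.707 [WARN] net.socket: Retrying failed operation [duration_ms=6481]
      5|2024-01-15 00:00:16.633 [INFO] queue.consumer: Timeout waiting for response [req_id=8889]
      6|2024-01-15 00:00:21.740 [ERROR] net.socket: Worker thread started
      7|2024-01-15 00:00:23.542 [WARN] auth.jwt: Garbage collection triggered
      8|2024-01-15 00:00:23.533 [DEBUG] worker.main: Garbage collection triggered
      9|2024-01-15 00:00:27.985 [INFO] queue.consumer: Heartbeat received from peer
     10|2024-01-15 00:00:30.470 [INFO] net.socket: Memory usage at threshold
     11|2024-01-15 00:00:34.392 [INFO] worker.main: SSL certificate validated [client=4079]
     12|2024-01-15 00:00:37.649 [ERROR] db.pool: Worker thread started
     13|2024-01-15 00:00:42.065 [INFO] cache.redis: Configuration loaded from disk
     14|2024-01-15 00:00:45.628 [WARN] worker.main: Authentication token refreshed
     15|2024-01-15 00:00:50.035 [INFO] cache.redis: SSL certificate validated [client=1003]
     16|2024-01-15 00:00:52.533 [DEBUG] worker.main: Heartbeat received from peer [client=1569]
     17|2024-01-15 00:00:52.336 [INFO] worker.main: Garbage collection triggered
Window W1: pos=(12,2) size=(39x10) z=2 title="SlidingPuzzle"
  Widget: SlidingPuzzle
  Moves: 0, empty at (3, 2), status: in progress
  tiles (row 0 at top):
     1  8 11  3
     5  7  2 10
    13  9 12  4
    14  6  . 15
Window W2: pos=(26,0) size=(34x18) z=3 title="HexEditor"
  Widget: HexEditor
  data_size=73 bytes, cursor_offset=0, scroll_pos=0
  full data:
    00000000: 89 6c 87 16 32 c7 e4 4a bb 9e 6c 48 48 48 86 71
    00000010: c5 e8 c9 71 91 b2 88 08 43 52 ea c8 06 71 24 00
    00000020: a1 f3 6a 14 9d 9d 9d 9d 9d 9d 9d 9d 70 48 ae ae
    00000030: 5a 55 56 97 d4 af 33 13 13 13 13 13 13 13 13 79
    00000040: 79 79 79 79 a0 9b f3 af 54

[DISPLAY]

or                      ┃               
────────────────────────┨               
  89 6c 87 16 32 c7 e4 4┃               
  c5 e8 c9 71 91 b2 88 0┃               
  a1 f3 6a 14 9d 9d 9d 9┃               
  5a 55 56 97 d4 af 33 1┃               
  79 79 79 79 a0 9b f3 a┃               
                        ┃               
                        ┃               
                        ┃               
                        ┃               
                        ┃               
                        ┃               
                        ┃               
                        ┃               
                        ┃━━━━━┓         
━━━━━━━━━━━━━━━━━━━━━━━━┛     ┃         
──────────────────────────────┨         
24-01-15 00:00:02.802 [INFO] ▲┃         
24-01-15 00:00:07.153 [INFO] █┃         
24-01-15 00:00:09.469 [INFO] ░┃         
24-01-15 00:00:11.707 [WARN] ░┃         
24-01-15 00:00:16.633 [INFO] ░┃         
24-01-15 00:00:21.740 [ERROR]░┃         


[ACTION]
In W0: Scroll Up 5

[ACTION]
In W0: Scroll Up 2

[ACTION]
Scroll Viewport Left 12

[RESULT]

   ┃ HexEditor                      ┃   
━━━┠────────────────────────────────┨   
zzl┃00000000  89 6c 87 16 32 c7 e4 4┃   
───┃00000010  c5 e8 c9 71 91 b2 88 0┃   
┬──┃00000020  a1 f3 6a 14 9d 9d 9d 9┃   
│ 1┃00000030  5a 55 56 97 d4 af 33 1┃   
┼──┃00000040  79 79 79 79 a0 9b f3 a┃   
│  ┃                                ┃   
┼──┃                                ┃   
│ 1┃                                ┃   
━━━┃                                ┃   
   ┃                                ┃   
   ┃                                ┃   
   ┃                                ┃   
   ┃                                ┃   
   ┃                                ┃━━━
   ┗━━━━━━━━━━━━━━━━━━━━━━━━━━━━━━━━┛   
         ┠──────────────────────────────
         ┃2024-01-15 00:00:02.802 [INFO]
         ┃2024-01-15 00:00:07.153 [INFO]
         ┃2024-01-15 00:00:09.469 [INFO]
         ┃2024-01-15 00:00:11.707 [WARN]
         ┃2024-01-15 00:00:16.633 [INFO]
         ┃2024-01-15 00:00:21.740 [ERROR


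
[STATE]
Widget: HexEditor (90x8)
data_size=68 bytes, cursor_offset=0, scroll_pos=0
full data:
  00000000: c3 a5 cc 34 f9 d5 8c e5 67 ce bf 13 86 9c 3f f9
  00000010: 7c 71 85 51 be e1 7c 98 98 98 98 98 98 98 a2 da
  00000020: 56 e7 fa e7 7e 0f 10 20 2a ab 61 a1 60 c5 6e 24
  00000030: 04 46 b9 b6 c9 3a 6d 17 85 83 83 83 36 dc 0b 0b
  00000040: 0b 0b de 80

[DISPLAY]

00000000  C3 a5 cc 34 f9 d5 8c e5  67 ce bf 13 86 9c 3f f9  |...4....g.....?.|            
00000010  7c 71 85 51 be e1 7c 98  98 98 98 98 98 98 a2 da  ||q.Q..|.........|            
00000020  56 e7 fa e7 7e 0f 10 20  2a ab 61 a1 60 c5 6e 24  |V...~.. *.a.`.n$|            
00000030  04 46 b9 b6 c9 3a 6d 17  85 83 83 83 36 dc 0b 0b  |.F...:m.....6...|            
00000040  0b 0b de 80                                       |....            |            
                                                                                          
                                                                                          
                                                                                          


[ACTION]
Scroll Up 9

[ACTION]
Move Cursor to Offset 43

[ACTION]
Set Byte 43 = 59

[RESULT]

00000000  c3 a5 cc 34 f9 d5 8c e5  67 ce bf 13 86 9c 3f f9  |...4....g.....?.|            
00000010  7c 71 85 51 be e1 7c 98  98 98 98 98 98 98 a2 da  ||q.Q..|.........|            
00000020  56 e7 fa e7 7e 0f 10 20  2a ab 61 59 60 c5 6e 24  |V...~.. *.aY`.n$|            
00000030  04 46 b9 b6 c9 3a 6d 17  85 83 83 83 36 dc 0b 0b  |.F...:m.....6...|            
00000040  0b 0b de 80                                       |....            |            
                                                                                          
                                                                                          
                                                                                          


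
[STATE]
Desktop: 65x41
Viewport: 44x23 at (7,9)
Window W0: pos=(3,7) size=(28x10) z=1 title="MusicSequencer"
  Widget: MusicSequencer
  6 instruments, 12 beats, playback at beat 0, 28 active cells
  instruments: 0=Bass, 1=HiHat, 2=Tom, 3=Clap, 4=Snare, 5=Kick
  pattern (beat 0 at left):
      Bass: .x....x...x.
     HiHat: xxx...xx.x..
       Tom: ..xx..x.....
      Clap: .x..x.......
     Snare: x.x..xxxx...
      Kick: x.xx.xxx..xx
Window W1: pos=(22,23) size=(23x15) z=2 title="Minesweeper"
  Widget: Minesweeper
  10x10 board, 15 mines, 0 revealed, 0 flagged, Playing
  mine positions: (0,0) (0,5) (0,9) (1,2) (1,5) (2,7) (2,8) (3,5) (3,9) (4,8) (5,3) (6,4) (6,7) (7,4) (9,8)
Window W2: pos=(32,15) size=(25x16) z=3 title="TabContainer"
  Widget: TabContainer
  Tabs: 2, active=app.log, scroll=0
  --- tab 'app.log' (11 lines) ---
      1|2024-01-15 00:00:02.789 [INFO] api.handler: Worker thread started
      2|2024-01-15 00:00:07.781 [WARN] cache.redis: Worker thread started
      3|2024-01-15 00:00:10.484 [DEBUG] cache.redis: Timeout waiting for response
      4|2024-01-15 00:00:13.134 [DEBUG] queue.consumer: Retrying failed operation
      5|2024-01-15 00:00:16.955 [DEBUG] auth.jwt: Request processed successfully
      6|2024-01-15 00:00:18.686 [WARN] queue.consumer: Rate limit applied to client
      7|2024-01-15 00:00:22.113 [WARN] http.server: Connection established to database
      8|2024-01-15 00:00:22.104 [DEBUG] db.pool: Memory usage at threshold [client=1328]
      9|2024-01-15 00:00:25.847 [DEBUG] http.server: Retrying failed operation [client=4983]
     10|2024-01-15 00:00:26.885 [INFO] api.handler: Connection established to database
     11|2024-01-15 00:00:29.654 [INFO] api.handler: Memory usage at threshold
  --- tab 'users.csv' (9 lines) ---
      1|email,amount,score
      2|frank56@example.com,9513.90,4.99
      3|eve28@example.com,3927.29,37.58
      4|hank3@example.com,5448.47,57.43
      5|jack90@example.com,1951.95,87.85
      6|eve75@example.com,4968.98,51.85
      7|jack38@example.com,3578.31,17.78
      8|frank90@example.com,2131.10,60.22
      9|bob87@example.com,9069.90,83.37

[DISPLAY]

───────────────────────┨                    
   ▼12345678901        ┃                    
ass·█····█···█·        ┃                    
Hat███···██·█··        ┃                    
Tom··██··█·····        ┃                    
lap·█··█·······        ┃                    
are█·█··████···        ┃ ┏━━━━━━━━━━━━━━━━━━
━━━━━━━━━━━━━━━━━━━━━━━┛ ┃ TabContainer     
                         ┠──────────────────
                         ┃[app.log]│ users.c
                         ┃──────────────────
                         ┃2024-01-15 00:00:0
                         ┃2024-01-15 00:00:0
                         ┃2024-01-15 00:00:1
               ┏━━━━━━━━━┃2024-01-15 00:00:1
               ┃ Mineswee┃2024-01-15 00:00:1
               ┠─────────┃2024-01-15 00:00:1
               ┃■■■■■■■■■┃2024-01-15 00:00:2
               ┃■■■■■■■■■┃2024-01-15 00:00:2
               ┃■■■■■■■■■┃2024-01-15 00:00:2
               ┃■■■■■■■■■┃2024-01-15 00:00:2
               ┃■■■■■■■■■┗━━━━━━━━━━━━━━━━━━
               ┃■■■■■■■■■■           ┃      


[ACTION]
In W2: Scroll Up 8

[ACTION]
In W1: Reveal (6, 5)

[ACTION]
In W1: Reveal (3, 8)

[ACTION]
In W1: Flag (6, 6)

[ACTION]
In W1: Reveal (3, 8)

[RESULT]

───────────────────────┨                    
   ▼12345678901        ┃                    
ass·█····█···█·        ┃                    
Hat███···██·█··        ┃                    
Tom··██··█·····        ┃                    
lap·█··█·······        ┃                    
are█·█··████···        ┃ ┏━━━━━━━━━━━━━━━━━━
━━━━━━━━━━━━━━━━━━━━━━━┛ ┃ TabContainer     
                         ┠──────────────────
                         ┃[app.log]│ users.c
                         ┃──────────────────
                         ┃2024-01-15 00:00:0
                         ┃2024-01-15 00:00:0
                         ┃2024-01-15 00:00:1
               ┏━━━━━━━━━┃2024-01-15 00:00:1
               ┃ Mineswee┃2024-01-15 00:00:1
               ┠─────────┃2024-01-15 00:00:1
               ┃■■■■■■■■■┃2024-01-15 00:00:2
               ┃■■■■■■■■■┃2024-01-15 00:00:2
               ┃■■■■■■■■■┃2024-01-15 00:00:2
               ┃■■■■■■■■4┃2024-01-15 00:00:2
               ┃■■■■■■■■■┗━━━━━━━━━━━━━━━━━━
               ┃■■■■■■■■■■           ┃      


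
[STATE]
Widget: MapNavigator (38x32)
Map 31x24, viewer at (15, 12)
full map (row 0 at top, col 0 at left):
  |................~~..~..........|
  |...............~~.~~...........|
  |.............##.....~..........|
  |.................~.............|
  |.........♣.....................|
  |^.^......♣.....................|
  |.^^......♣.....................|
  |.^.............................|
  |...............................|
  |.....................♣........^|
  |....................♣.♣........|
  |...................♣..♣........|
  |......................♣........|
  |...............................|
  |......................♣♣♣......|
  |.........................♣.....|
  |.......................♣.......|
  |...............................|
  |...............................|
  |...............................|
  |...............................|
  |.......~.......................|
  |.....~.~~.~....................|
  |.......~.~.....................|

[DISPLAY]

                                      
                                      
                                      
                                      
    ................~~..~..........   
    ...............~~.~~...........   
    .............##.....~..........   
    .................~.............   
    .........♣.....................   
    ^.^......♣.....................   
    .^^......♣.....................   
    .^.............................   
    ...............................   
    .....................♣........^   
    ....................♣.♣........   
    ...................♣..♣........   
    ...............@......♣........   
    ...............................   
    ......................♣♣♣......   
    .........................♣.....   
    .......................♣.......   
    ...............................   
    ...............................   
    ...............................   
    ...............................   
    .......~.......................   
    .....~.~~.~....................   
    .......~.~.....................   
                                      
                                      
                                      
                                      


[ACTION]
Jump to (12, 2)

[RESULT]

                                      
                                      
                                      
                                      
                                      
                                      
                                      
                                      
                                      
                                      
                                      
                                      
                                      
                                      
       ................~~..~..........
       ...............~~.~~...........
       ............@##.....~..........
       .................~.............
       .........♣.....................
       ^.^......♣.....................
       .^^......♣.....................
       .^.............................
       ...............................
       .....................♣........^
       ....................♣.♣........
       ...................♣..♣........
       ......................♣........
       ...............................
       ......................♣♣♣......
       .........................♣.....
       .......................♣.......
       ...............................


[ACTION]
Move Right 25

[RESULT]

                                      
                                      
                                      
                                      
                                      
                                      
                                      
                                      
                                      
                                      
                                      
                                      
                                      
                                      
.....~~..~..........                  
....~~.~~...........                  
..##.....~.........@                  
......~.............                  
....................                  
....................                  
....................                  
....................                  
....................                  
..........♣........^                  
.........♣.♣........                  
........♣..♣........                  
...........♣........                  
....................                  
...........♣♣♣......                  
..............♣.....                  
............♣.......                  
....................                  
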